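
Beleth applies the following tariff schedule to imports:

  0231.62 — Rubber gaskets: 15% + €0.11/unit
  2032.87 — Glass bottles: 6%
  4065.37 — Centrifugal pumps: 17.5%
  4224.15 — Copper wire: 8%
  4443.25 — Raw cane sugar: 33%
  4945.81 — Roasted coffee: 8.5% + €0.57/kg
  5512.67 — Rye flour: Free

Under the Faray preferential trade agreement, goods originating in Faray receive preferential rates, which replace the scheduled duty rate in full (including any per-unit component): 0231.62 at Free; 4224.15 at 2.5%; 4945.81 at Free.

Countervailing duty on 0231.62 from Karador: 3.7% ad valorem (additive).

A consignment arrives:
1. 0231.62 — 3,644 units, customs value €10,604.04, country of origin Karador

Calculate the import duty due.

€2,383.80

Line 1 (0231.62, Karador, 3,644 units, €10,604.04):
Base rate for 0231.62 is 15% + €0.11/unit.
0231.62 has an FTA preferential rate, but origin Karador is not Faray; base rate stands.
Additional duty on 0231.62 from Karador: +3.7%. Applied ad valorem rate: 15% + 3.7% = 18.7%.
Duty = €10,604.04 × 18.7% + 3,644 × €0.11 = €2,383.80.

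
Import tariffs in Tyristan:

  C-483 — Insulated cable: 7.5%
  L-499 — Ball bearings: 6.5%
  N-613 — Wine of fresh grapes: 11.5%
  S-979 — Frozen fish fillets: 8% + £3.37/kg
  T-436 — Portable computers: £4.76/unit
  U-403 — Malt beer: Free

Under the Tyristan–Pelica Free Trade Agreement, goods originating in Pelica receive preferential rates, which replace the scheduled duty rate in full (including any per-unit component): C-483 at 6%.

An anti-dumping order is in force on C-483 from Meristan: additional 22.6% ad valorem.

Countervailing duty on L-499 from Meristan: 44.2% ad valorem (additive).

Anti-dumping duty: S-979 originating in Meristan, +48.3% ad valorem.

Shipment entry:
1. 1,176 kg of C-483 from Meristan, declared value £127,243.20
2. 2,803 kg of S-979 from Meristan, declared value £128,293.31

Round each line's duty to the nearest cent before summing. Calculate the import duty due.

£119,975.44

Line 1 (C-483, Meristan, 1,176 kg, £127,243.20):
Base rate for C-483 is 7.5%.
C-483 has an FTA preferential rate, but origin Meristan is not Pelica; base rate stands.
Additional duty on C-483 from Meristan: +22.6%. Applied ad valorem rate: 7.5% + 22.6% = 30.1%.
Duty = £127,243.20 × 30.1% = £38,300.20.
Line 2 (S-979, Meristan, 2,803 kg, £128,293.31):
Base rate for S-979 is 8% + £3.37/kg.
Additional duty on S-979 from Meristan: +48.3%. Applied ad valorem rate: 8% + 48.3% = 56.3%.
Duty = £128,293.31 × 56.3% + 2,803 × £3.37 = £81,675.24.
Total = £38,300.20 + £81,675.24 = £119,975.44.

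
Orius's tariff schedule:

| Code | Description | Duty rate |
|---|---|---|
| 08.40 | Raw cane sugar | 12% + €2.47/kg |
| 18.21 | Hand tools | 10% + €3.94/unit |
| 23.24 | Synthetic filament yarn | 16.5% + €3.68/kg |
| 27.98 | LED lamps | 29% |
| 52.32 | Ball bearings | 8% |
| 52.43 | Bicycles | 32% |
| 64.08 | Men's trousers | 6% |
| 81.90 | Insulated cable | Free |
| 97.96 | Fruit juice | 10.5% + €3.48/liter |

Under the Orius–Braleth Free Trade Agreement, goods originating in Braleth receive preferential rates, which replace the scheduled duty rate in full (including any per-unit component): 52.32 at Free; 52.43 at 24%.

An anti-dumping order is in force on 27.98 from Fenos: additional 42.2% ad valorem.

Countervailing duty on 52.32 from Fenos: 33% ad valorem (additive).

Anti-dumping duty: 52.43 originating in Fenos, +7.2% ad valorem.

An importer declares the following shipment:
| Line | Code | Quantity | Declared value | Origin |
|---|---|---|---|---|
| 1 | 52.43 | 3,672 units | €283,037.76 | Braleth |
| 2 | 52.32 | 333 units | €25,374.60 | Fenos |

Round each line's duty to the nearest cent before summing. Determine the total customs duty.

€78,332.65

Line 1 (52.43, Braleth, 3,672 units, €283,037.76):
Base rate for 52.43 is 32%.
Origin Braleth qualifies under the Orius–Braleth agreement and 52.43 is covered: preferential rate 24% applies instead.
The additional-duty order on 52.43 targets Fenos, not Braleth; it does not apply.
Duty = €283,037.76 × 24% = €67,929.06.
Line 2 (52.32, Fenos, 333 units, €25,374.60):
Base rate for 52.32 is 8%.
52.32 has an FTA preferential rate, but origin Fenos is not Braleth; base rate stands.
Additional duty on 52.32 from Fenos: +33%. Applied ad valorem rate: 8% + 33% = 41%.
Duty = €25,374.60 × 41% = €10,403.59.
Total = €67,929.06 + €10,403.59 = €78,332.65.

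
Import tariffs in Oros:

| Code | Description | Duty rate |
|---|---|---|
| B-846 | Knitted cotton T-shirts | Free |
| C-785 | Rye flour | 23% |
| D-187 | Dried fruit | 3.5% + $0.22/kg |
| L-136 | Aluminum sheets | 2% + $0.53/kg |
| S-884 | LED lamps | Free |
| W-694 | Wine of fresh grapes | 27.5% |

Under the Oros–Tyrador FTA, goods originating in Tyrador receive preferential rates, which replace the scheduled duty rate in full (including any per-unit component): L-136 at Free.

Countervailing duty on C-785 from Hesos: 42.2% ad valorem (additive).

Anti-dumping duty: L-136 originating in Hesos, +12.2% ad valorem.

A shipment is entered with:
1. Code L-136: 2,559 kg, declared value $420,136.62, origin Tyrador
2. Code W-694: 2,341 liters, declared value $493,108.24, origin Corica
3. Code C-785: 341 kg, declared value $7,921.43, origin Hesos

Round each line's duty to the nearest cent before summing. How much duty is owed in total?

Line 1 (L-136, Tyrador, 2,559 kg, $420,136.62):
Base rate for L-136 is 2% + $0.53/kg.
Origin Tyrador qualifies under the Oros–Tyrador agreement and L-136 is covered: preferential rate Free applies instead.
The additional-duty order on L-136 targets Hesos, not Tyrador; it does not apply.
Duty = $420,136.62 × 0% = $0.00.
Line 2 (W-694, Corica, 2,341 liters, $493,108.24):
Base rate for W-694 is 27.5%.
Duty = $493,108.24 × 27.5% = $135,604.77.
Line 3 (C-785, Hesos, 341 kg, $7,921.43):
Base rate for C-785 is 23%.
Additional duty on C-785 from Hesos: +42.2%. Applied ad valorem rate: 23% + 42.2% = 65.2%.
Duty = $7,921.43 × 65.2% = $5,164.77.
Total = $0.00 + $135,604.77 + $5,164.77 = $140,769.54.

$140,769.54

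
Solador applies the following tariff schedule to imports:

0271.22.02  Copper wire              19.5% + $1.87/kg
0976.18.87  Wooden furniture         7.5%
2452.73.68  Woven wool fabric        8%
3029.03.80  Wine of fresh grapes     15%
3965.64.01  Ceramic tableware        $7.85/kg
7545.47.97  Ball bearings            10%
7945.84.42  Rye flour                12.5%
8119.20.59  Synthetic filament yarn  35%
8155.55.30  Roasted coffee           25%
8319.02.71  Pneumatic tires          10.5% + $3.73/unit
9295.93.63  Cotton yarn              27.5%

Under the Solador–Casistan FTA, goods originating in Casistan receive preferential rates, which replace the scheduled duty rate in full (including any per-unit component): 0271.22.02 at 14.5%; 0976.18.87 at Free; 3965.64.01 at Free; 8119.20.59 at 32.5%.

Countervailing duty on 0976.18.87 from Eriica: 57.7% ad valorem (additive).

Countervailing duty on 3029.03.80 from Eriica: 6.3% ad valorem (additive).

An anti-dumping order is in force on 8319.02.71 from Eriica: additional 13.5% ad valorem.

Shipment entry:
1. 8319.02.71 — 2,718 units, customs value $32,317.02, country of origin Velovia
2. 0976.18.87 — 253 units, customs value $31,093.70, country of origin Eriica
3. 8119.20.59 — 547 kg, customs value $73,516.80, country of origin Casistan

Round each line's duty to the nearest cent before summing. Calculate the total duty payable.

$57,697.48

Line 1 (8319.02.71, Velovia, 2,718 units, $32,317.02):
Base rate for 8319.02.71 is 10.5% + $3.73/unit.
The additional-duty order on 8319.02.71 targets Eriica, not Velovia; it does not apply.
Duty = $32,317.02 × 10.5% + 2,718 × $3.73 = $13,531.43.
Line 2 (0976.18.87, Eriica, 253 units, $31,093.70):
Base rate for 0976.18.87 is 7.5%.
0976.18.87 has an FTA preferential rate, but origin Eriica is not Casistan; base rate stands.
Additional duty on 0976.18.87 from Eriica: +57.7%. Applied ad valorem rate: 7.5% + 57.7% = 65.2%.
Duty = $31,093.70 × 65.2% = $20,273.09.
Line 3 (8119.20.59, Casistan, 547 kg, $73,516.80):
Base rate for 8119.20.59 is 35%.
Origin Casistan qualifies under the Solador–Casistan agreement and 8119.20.59 is covered: preferential rate 32.5% applies instead.
Duty = $73,516.80 × 32.5% = $23,892.96.
Total = $13,531.43 + $20,273.09 + $23,892.96 = $57,697.48.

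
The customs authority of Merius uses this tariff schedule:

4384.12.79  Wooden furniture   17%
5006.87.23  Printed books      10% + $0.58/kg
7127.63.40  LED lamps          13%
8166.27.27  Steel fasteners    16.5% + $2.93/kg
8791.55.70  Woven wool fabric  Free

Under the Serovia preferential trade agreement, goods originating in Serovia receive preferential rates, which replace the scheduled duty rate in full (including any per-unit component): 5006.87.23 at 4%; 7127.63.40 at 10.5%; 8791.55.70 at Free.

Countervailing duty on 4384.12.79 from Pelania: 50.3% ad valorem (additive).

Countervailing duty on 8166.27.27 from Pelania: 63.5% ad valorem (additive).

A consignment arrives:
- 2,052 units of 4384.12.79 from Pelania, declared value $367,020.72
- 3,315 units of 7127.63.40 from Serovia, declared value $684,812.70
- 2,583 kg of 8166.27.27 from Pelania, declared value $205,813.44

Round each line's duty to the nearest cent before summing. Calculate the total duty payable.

Line 1 (4384.12.79, Pelania, 2,052 units, $367,020.72):
Base rate for 4384.12.79 is 17%.
Additional duty on 4384.12.79 from Pelania: +50.3%. Applied ad valorem rate: 17% + 50.3% = 67.3%.
Duty = $367,020.72 × 67.3% = $247,004.94.
Line 2 (7127.63.40, Serovia, 3,315 units, $684,812.70):
Base rate for 7127.63.40 is 13%.
Origin Serovia qualifies under the Merius–Serovia agreement and 7127.63.40 is covered: preferential rate 10.5% applies instead.
Duty = $684,812.70 × 10.5% = $71,905.33.
Line 3 (8166.27.27, Pelania, 2,583 kg, $205,813.44):
Base rate for 8166.27.27 is 16.5% + $2.93/kg.
Additional duty on 8166.27.27 from Pelania: +63.5%. Applied ad valorem rate: 16.5% + 63.5% = 80%.
Duty = $205,813.44 × 80% + 2,583 × $2.93 = $172,218.94.
Total = $247,004.94 + $71,905.33 + $172,218.94 = $491,129.21.

$491,129.21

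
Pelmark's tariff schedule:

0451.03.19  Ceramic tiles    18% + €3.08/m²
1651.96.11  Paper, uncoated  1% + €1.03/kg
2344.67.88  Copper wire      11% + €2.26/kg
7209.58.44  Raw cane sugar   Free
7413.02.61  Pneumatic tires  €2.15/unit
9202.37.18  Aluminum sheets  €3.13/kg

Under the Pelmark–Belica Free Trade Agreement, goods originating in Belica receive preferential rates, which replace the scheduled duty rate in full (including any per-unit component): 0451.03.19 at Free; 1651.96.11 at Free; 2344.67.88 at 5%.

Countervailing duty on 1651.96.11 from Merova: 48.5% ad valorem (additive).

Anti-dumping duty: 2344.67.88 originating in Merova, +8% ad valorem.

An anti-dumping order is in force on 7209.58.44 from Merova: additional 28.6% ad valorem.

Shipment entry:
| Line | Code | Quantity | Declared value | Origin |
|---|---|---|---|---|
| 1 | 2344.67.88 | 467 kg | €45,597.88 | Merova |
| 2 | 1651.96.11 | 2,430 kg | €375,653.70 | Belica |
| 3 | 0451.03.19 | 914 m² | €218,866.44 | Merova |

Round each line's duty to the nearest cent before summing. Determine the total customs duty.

€51,930.10

Line 1 (2344.67.88, Merova, 467 kg, €45,597.88):
Base rate for 2344.67.88 is 11% + €2.26/kg.
2344.67.88 has an FTA preferential rate, but origin Merova is not Belica; base rate stands.
Additional duty on 2344.67.88 from Merova: +8%. Applied ad valorem rate: 11% + 8% = 19%.
Duty = €45,597.88 × 19% + 467 × €2.26 = €9,719.02.
Line 2 (1651.96.11, Belica, 2,430 kg, €375,653.70):
Base rate for 1651.96.11 is 1% + €1.03/kg.
Origin Belica qualifies under the Pelmark–Belica agreement and 1651.96.11 is covered: preferential rate Free applies instead.
The additional-duty order on 1651.96.11 targets Merova, not Belica; it does not apply.
Duty = €375,653.70 × 0% = €0.00.
Line 3 (0451.03.19, Merova, 914 m², €218,866.44):
Base rate for 0451.03.19 is 18% + €3.08/m².
0451.03.19 has an FTA preferential rate, but origin Merova is not Belica; base rate stands.
Duty = €218,866.44 × 18% + 914 × €3.08 = €42,211.08.
Total = €9,719.02 + €0.00 + €42,211.08 = €51,930.10.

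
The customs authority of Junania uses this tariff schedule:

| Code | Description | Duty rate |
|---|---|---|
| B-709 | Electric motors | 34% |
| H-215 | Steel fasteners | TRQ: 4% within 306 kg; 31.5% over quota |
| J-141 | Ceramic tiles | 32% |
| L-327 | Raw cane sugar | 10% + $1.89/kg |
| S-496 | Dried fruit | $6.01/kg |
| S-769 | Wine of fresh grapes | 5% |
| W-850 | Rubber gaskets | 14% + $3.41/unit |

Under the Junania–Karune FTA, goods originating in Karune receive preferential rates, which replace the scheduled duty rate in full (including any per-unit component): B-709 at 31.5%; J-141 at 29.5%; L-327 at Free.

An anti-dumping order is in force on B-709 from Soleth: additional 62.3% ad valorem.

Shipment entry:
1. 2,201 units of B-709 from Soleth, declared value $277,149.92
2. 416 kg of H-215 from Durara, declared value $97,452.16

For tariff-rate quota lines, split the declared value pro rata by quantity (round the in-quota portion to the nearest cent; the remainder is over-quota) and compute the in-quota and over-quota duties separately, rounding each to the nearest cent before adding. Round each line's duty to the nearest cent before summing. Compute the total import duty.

$277,879.82

Line 1 (B-709, Soleth, 2,201 units, $277,149.92):
Base rate for B-709 is 34%.
B-709 has an FTA preferential rate, but origin Soleth is not Karune; base rate stands.
Additional duty on B-709 from Soleth: +62.3%. Applied ad valorem rate: 34% + 62.3% = 96.3%.
Duty = $277,149.92 × 96.3% = $266,895.37.
Line 2 (H-215, Durara, 416 kg, $97,452.16):
Code H-215 is under a tariff-rate quota (threshold 306 kg). In-quota: 306 kg at 4%; over-quota: 110 kg at 31.5%.
Pro-rata value split: in-quota = $97,452.16 × 306/416 = $71,683.56; over-quota = $97,452.16 − $71,683.56 = $25,768.60.
In-quota duty = $71,683.56 × 4% = $2,867.34. Over-quota duty = $25,768.60 × 31.5% = $8,117.11.
Line duty = $2,867.34 + $8,117.11 = $10,984.45.
Total = $266,895.37 + $10,984.45 = $277,879.82.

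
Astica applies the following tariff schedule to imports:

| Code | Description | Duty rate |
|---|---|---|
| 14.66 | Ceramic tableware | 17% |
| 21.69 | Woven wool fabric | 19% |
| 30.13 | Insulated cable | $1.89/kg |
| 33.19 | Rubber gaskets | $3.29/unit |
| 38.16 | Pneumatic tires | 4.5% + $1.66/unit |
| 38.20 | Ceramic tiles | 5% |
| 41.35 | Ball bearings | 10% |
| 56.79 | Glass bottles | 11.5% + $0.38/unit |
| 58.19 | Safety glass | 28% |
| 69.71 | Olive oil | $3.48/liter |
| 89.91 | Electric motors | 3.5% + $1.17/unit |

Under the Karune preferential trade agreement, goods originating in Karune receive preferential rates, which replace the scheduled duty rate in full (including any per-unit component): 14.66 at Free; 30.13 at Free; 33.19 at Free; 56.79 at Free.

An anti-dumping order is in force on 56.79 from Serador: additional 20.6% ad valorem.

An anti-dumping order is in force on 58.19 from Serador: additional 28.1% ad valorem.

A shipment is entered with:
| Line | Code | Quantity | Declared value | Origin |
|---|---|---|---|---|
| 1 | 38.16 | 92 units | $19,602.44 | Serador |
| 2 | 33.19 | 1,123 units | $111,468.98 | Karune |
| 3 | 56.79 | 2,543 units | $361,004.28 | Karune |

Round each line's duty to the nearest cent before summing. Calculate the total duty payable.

$1,034.83

Line 1 (38.16, Serador, 92 units, $19,602.44):
Base rate for 38.16 is 4.5% + $1.66/unit.
Duty = $19,602.44 × 4.5% + 92 × $1.66 = $1,034.83.
Line 2 (33.19, Karune, 1,123 units, $111,468.98):
Base rate for 33.19 is $3.29/unit.
Origin Karune qualifies under the Astica–Karune agreement and 33.19 is covered: preferential rate Free applies instead.
Duty = $111,468.98 × 0% = $0.00.
Line 3 (56.79, Karune, 2,543 units, $361,004.28):
Base rate for 56.79 is 11.5% + $0.38/unit.
Origin Karune qualifies under the Astica–Karune agreement and 56.79 is covered: preferential rate Free applies instead.
The additional-duty order on 56.79 targets Serador, not Karune; it does not apply.
Duty = $361,004.28 × 0% = $0.00.
Total = $1,034.83 + $0.00 + $0.00 = $1,034.83.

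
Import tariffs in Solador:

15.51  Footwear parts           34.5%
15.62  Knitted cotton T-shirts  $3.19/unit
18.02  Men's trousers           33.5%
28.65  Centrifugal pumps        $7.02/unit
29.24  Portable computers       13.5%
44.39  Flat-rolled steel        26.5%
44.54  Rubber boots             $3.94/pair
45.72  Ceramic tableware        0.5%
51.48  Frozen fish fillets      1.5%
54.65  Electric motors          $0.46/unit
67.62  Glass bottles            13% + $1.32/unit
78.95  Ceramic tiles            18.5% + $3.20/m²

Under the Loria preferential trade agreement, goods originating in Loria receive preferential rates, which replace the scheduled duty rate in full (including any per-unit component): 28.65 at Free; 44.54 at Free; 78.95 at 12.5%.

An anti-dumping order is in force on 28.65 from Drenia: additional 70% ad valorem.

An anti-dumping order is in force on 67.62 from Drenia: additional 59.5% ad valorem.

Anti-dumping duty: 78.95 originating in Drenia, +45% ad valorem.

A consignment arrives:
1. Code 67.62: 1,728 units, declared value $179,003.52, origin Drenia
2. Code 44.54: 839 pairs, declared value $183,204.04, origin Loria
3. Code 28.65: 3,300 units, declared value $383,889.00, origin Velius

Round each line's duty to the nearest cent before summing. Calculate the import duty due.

Line 1 (67.62, Drenia, 1,728 units, $179,003.52):
Base rate for 67.62 is 13% + $1.32/unit.
Additional duty on 67.62 from Drenia: +59.5%. Applied ad valorem rate: 13% + 59.5% = 72.5%.
Duty = $179,003.52 × 72.5% + 1,728 × $1.32 = $132,058.51.
Line 2 (44.54, Loria, 839 pairs, $183,204.04):
Base rate for 44.54 is $3.94/pair.
Origin Loria qualifies under the Solador–Loria agreement and 44.54 is covered: preferential rate Free applies instead.
Duty = $183,204.04 × 0% = $0.00.
Line 3 (28.65, Velius, 3,300 units, $383,889.00):
Base rate for 28.65 is $7.02/unit.
28.65 has an FTA preferential rate, but origin Velius is not Loria; base rate stands.
The additional-duty order on 28.65 targets Drenia, not Velius; it does not apply.
Duty = 3,300 × $7.02 = $23,166.00.
Total = $132,058.51 + $0.00 + $23,166.00 = $155,224.51.

$155,224.51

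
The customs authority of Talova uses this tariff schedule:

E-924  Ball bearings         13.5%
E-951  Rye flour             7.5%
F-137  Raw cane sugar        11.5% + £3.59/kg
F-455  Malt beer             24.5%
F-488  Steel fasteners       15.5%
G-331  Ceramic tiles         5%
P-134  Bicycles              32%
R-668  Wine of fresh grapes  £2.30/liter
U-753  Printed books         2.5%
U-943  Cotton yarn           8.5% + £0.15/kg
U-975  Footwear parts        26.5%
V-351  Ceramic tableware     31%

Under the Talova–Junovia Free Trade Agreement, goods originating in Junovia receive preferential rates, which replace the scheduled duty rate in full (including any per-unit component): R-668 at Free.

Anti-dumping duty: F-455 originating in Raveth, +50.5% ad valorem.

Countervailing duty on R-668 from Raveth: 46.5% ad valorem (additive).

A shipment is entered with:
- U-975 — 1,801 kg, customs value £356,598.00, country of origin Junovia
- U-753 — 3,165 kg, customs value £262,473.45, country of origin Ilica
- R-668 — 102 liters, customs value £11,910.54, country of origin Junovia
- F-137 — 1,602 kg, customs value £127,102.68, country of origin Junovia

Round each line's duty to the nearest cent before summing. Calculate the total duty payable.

Line 1 (U-975, Junovia, 1,801 kg, £356,598.00):
Base rate for U-975 is 26.5%.
Origin Junovia is the FTA partner but U-975 is not on the preference list; base rate stands.
Duty = £356,598.00 × 26.5% = £94,498.47.
Line 2 (U-753, Ilica, 3,165 kg, £262,473.45):
Base rate for U-753 is 2.5%.
Duty = £262,473.45 × 2.5% = £6,561.84.
Line 3 (R-668, Junovia, 102 liters, £11,910.54):
Base rate for R-668 is £2.30/liter.
Origin Junovia qualifies under the Talova–Junovia agreement and R-668 is covered: preferential rate Free applies instead.
The additional-duty order on R-668 targets Raveth, not Junovia; it does not apply.
Duty = £11,910.54 × 0% = £0.00.
Line 4 (F-137, Junovia, 1,602 kg, £127,102.68):
Base rate for F-137 is 11.5% + £3.59/kg.
Origin Junovia is the FTA partner but F-137 is not on the preference list; base rate stands.
Duty = £127,102.68 × 11.5% + 1,602 × £3.59 = £20,367.99.
Total = £94,498.47 + £6,561.84 + £0.00 + £20,367.99 = £121,428.30.

£121,428.30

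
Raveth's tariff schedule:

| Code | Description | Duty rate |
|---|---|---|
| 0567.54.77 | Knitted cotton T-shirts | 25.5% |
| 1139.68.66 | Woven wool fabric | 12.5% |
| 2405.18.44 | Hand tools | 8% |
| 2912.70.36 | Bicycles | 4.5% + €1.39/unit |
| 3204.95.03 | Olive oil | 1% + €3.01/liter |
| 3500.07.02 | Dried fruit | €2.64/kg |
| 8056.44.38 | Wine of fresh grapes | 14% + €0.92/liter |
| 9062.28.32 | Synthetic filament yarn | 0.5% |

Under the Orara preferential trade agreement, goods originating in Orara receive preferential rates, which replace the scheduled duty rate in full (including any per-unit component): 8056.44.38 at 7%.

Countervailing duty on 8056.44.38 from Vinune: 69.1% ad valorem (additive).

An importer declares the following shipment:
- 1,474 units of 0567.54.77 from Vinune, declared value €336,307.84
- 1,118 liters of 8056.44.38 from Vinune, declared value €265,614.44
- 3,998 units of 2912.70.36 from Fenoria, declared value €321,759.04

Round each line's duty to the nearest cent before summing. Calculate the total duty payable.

Line 1 (0567.54.77, Vinune, 1,474 units, €336,307.84):
Base rate for 0567.54.77 is 25.5%.
Duty = €336,307.84 × 25.5% = €85,758.50.
Line 2 (8056.44.38, Vinune, 1,118 liters, €265,614.44):
Base rate for 8056.44.38 is 14% + €0.92/liter.
8056.44.38 has an FTA preferential rate, but origin Vinune is not Orara; base rate stands.
Additional duty on 8056.44.38 from Vinune: +69.1%. Applied ad valorem rate: 14% + 69.1% = 83.1%.
Duty = €265,614.44 × 83.1% + 1,118 × €0.92 = €221,754.16.
Line 3 (2912.70.36, Fenoria, 3,998 units, €321,759.04):
Base rate for 2912.70.36 is 4.5% + €1.39/unit.
Duty = €321,759.04 × 4.5% + 3,998 × €1.39 = €20,036.38.
Total = €85,758.50 + €221,754.16 + €20,036.38 = €327,549.04.

€327,549.04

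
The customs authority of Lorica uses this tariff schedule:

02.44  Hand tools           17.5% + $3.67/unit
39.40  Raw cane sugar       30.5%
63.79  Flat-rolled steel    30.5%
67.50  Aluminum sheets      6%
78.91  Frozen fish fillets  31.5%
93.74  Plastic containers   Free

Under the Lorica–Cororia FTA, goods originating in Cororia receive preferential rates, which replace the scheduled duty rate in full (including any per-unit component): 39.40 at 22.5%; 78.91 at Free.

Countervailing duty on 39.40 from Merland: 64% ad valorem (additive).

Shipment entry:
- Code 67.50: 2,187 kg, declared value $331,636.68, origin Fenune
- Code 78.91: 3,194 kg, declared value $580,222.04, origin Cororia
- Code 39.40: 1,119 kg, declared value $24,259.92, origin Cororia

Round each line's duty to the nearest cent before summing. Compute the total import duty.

Line 1 (67.50, Fenune, 2,187 kg, $331,636.68):
Base rate for 67.50 is 6%.
Duty = $331,636.68 × 6% = $19,898.20.
Line 2 (78.91, Cororia, 3,194 kg, $580,222.04):
Base rate for 78.91 is 31.5%.
Origin Cororia qualifies under the Lorica–Cororia agreement and 78.91 is covered: preferential rate Free applies instead.
Duty = $580,222.04 × 0% = $0.00.
Line 3 (39.40, Cororia, 1,119 kg, $24,259.92):
Base rate for 39.40 is 30.5%.
Origin Cororia qualifies under the Lorica–Cororia agreement and 39.40 is covered: preferential rate 22.5% applies instead.
The additional-duty order on 39.40 targets Merland, not Cororia; it does not apply.
Duty = $24,259.92 × 22.5% = $5,458.48.
Total = $19,898.20 + $0.00 + $5,458.48 = $25,356.68.

$25,356.68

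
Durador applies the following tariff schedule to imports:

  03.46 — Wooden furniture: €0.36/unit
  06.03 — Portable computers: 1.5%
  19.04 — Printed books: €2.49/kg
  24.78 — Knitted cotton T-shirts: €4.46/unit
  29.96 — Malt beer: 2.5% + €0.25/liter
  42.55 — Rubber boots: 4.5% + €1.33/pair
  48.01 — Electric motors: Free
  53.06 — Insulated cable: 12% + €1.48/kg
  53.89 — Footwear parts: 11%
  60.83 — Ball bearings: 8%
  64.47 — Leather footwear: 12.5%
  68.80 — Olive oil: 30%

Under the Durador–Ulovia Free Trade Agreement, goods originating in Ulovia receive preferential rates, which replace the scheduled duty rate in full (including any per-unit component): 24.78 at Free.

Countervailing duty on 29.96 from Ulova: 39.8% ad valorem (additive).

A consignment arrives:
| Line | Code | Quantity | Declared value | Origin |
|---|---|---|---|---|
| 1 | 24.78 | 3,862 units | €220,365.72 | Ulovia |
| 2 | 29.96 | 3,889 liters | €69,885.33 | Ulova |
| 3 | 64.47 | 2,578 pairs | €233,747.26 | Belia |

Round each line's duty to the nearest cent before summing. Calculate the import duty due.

Line 1 (24.78, Ulovia, 3,862 units, €220,365.72):
Base rate for 24.78 is €4.46/unit.
Origin Ulovia qualifies under the Durador–Ulovia agreement and 24.78 is covered: preferential rate Free applies instead.
Duty = €220,365.72 × 0% = €0.00.
Line 2 (29.96, Ulova, 3,889 liters, €69,885.33):
Base rate for 29.96 is 2.5% + €0.25/liter.
Additional duty on 29.96 from Ulova: +39.8%. Applied ad valorem rate: 2.5% + 39.8% = 42.3%.
Duty = €69,885.33 × 42.3% + 3,889 × €0.25 = €30,533.74.
Line 3 (64.47, Belia, 2,578 pairs, €233,747.26):
Base rate for 64.47 is 12.5%.
Duty = €233,747.26 × 12.5% = €29,218.41.
Total = €0.00 + €30,533.74 + €29,218.41 = €59,752.15.

€59,752.15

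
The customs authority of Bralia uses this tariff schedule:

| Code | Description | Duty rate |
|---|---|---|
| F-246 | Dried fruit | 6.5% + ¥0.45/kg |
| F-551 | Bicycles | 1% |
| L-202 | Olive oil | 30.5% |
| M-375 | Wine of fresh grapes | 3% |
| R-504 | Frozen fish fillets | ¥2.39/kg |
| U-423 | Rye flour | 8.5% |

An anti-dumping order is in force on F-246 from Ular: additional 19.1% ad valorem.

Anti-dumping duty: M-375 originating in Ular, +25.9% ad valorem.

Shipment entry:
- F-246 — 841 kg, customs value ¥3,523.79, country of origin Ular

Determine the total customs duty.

¥1,280.54

Line 1 (F-246, Ular, 841 kg, ¥3,523.79):
Base rate for F-246 is 6.5% + ¥0.45/kg.
Additional duty on F-246 from Ular: +19.1%. Applied ad valorem rate: 6.5% + 19.1% = 25.6%.
Duty = ¥3,523.79 × 25.6% + 841 × ¥0.45 = ¥1,280.54.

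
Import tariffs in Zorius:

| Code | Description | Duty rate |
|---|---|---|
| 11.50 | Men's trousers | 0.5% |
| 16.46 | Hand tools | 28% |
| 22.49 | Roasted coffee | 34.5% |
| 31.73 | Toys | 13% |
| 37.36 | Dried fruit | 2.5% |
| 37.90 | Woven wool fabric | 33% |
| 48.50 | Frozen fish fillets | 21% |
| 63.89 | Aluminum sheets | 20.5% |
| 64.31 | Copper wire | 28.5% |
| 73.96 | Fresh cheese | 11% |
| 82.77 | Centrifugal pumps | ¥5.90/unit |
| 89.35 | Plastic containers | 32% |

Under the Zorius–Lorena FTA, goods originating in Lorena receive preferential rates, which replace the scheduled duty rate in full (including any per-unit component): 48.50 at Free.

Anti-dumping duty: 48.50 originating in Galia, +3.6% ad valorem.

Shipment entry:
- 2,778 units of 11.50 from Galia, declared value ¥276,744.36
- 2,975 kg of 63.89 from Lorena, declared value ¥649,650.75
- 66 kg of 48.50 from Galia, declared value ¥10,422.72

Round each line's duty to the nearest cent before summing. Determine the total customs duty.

Line 1 (11.50, Galia, 2,778 units, ¥276,744.36):
Base rate for 11.50 is 0.5%.
Duty = ¥276,744.36 × 0.5% = ¥1,383.72.
Line 2 (63.89, Lorena, 2,975 kg, ¥649,650.75):
Base rate for 63.89 is 20.5%.
Origin Lorena is the FTA partner but 63.89 is not on the preference list; base rate stands.
Duty = ¥649,650.75 × 20.5% = ¥133,178.40.
Line 3 (48.50, Galia, 66 kg, ¥10,422.72):
Base rate for 48.50 is 21%.
48.50 has an FTA preferential rate, but origin Galia is not Lorena; base rate stands.
Additional duty on 48.50 from Galia: +3.6%. Applied ad valorem rate: 21% + 3.6% = 24.6%.
Duty = ¥10,422.72 × 24.6% = ¥2,563.99.
Total = ¥1,383.72 + ¥133,178.40 + ¥2,563.99 = ¥137,126.11.

¥137,126.11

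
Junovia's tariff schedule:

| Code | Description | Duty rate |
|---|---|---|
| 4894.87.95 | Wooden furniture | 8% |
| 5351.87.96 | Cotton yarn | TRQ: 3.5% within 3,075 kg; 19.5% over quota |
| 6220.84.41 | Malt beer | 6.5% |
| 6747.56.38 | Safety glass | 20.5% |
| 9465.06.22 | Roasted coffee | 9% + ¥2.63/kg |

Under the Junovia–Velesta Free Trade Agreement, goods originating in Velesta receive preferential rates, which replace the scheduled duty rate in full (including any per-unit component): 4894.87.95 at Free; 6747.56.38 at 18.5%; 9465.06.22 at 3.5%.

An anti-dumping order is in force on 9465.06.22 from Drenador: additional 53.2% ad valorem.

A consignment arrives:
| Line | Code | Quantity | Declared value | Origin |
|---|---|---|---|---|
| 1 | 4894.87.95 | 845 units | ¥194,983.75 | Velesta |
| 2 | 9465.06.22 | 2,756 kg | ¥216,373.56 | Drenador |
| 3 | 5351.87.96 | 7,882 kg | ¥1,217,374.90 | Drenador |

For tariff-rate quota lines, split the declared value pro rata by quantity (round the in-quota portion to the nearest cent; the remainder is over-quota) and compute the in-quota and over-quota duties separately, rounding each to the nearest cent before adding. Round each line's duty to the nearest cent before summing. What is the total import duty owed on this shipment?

Line 1 (4894.87.95, Velesta, 845 units, ¥194,983.75):
Base rate for 4894.87.95 is 8%.
Origin Velesta qualifies under the Junovia–Velesta agreement and 4894.87.95 is covered: preferential rate Free applies instead.
Duty = ¥194,983.75 × 0% = ¥0.00.
Line 2 (9465.06.22, Drenador, 2,756 kg, ¥216,373.56):
Base rate for 9465.06.22 is 9% + ¥2.63/kg.
9465.06.22 has an FTA preferential rate, but origin Drenador is not Velesta; base rate stands.
Additional duty on 9465.06.22 from Drenador: +53.2%. Applied ad valorem rate: 9% + 53.2% = 62.2%.
Duty = ¥216,373.56 × 62.2% + 2,756 × ¥2.63 = ¥141,832.63.
Line 3 (5351.87.96, Drenador, 7,882 kg, ¥1,217,374.90):
Code 5351.87.96 is under a tariff-rate quota (threshold 3,075 kg). In-quota: 3,075 kg at 3.5%; over-quota: 4,807 kg at 19.5%.
Pro-rata value split: in-quota = ¥1,217,374.90 × 3,075/7,882 = ¥474,933.75; over-quota = ¥1,217,374.90 − ¥474,933.75 = ¥742,441.15.
In-quota duty = ¥474,933.75 × 3.5% = ¥16,622.68. Over-quota duty = ¥742,441.15 × 19.5% = ¥144,776.02.
Line duty = ¥16,622.68 + ¥144,776.02 = ¥161,398.70.
Total = ¥0.00 + ¥141,832.63 + ¥161,398.70 = ¥303,231.33.

¥303,231.33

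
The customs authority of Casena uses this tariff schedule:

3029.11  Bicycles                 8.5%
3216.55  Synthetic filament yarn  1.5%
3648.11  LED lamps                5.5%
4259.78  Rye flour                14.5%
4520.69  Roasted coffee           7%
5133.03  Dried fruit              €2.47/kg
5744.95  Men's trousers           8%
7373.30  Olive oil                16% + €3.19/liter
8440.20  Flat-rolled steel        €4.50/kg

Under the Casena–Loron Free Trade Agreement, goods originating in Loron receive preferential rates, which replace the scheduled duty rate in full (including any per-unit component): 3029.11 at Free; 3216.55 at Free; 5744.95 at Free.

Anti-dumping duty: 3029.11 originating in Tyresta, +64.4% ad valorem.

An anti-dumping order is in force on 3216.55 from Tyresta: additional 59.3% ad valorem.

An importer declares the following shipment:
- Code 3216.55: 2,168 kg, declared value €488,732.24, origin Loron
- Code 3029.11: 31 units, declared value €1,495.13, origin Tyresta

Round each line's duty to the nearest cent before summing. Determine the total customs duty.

€1,089.95

Line 1 (3216.55, Loron, 2,168 kg, €488,732.24):
Base rate for 3216.55 is 1.5%.
Origin Loron qualifies under the Casena–Loron agreement and 3216.55 is covered: preferential rate Free applies instead.
The additional-duty order on 3216.55 targets Tyresta, not Loron; it does not apply.
Duty = €488,732.24 × 0% = €0.00.
Line 2 (3029.11, Tyresta, 31 units, €1,495.13):
Base rate for 3029.11 is 8.5%.
3029.11 has an FTA preferential rate, but origin Tyresta is not Loron; base rate stands.
Additional duty on 3029.11 from Tyresta: +64.4%. Applied ad valorem rate: 8.5% + 64.4% = 72.9%.
Duty = €1,495.13 × 72.9% = €1,089.95.
Total = €0.00 + €1,089.95 = €1,089.95.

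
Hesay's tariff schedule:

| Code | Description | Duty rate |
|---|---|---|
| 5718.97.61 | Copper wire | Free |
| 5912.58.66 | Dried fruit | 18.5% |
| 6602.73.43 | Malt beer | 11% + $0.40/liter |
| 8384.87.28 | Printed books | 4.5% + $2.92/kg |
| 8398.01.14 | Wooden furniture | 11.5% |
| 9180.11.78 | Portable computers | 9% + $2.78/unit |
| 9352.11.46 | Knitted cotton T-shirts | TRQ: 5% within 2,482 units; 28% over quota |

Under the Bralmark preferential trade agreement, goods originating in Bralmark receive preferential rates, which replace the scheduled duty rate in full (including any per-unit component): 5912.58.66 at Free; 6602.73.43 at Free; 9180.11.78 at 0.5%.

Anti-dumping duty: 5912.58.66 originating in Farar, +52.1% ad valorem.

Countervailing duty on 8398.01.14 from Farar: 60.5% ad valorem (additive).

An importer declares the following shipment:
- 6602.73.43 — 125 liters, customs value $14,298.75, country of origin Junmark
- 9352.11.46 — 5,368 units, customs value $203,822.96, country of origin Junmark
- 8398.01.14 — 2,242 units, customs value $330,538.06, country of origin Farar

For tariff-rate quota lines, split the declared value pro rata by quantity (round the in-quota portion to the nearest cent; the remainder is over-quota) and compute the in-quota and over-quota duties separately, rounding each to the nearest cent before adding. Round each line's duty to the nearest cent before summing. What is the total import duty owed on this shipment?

Line 1 (6602.73.43, Junmark, 125 liters, $14,298.75):
Base rate for 6602.73.43 is 11% + $0.40/liter.
6602.73.43 has an FTA preferential rate, but origin Junmark is not Bralmark; base rate stands.
Duty = $14,298.75 × 11% + 125 × $0.40 = $1,622.86.
Line 2 (9352.11.46, Junmark, 5,368 units, $203,822.96):
Code 9352.11.46 is under a tariff-rate quota (threshold 2,482 units). In-quota: 2,482 units at 5%; over-quota: 2,886 units at 28%.
Pro-rata value split: in-quota = $203,822.96 × 2,482/5,368 = $94,241.54; over-quota = $203,822.96 − $94,241.54 = $109,581.42.
In-quota duty = $94,241.54 × 5% = $4,712.08. Over-quota duty = $109,581.42 × 28% = $30,682.80.
Line duty = $4,712.08 + $30,682.80 = $35,394.88.
Line 3 (8398.01.14, Farar, 2,242 units, $330,538.06):
Base rate for 8398.01.14 is 11.5%.
Additional duty on 8398.01.14 from Farar: +60.5%. Applied ad valorem rate: 11.5% + 60.5% = 72%.
Duty = $330,538.06 × 72% = $237,987.40.
Total = $1,622.86 + $35,394.88 + $237,987.40 = $275,005.14.

$275,005.14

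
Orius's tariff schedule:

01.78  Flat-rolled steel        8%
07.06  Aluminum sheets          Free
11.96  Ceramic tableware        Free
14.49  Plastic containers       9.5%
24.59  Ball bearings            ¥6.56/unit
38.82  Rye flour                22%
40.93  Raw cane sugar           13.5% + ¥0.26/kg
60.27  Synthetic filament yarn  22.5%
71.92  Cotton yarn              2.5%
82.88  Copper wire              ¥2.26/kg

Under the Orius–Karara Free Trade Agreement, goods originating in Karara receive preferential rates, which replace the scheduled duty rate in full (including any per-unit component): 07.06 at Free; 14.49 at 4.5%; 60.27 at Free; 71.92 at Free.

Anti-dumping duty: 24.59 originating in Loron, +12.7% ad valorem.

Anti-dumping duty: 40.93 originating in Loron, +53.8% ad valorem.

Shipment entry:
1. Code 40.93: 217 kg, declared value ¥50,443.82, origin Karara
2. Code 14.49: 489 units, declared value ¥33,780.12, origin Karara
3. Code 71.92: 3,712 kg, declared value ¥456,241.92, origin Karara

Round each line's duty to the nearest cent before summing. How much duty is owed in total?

Line 1 (40.93, Karara, 217 kg, ¥50,443.82):
Base rate for 40.93 is 13.5% + ¥0.26/kg.
Origin Karara is the FTA partner but 40.93 is not on the preference list; base rate stands.
The additional-duty order on 40.93 targets Loron, not Karara; it does not apply.
Duty = ¥50,443.82 × 13.5% + 217 × ¥0.26 = ¥6,866.34.
Line 2 (14.49, Karara, 489 units, ¥33,780.12):
Base rate for 14.49 is 9.5%.
Origin Karara qualifies under the Orius–Karara agreement and 14.49 is covered: preferential rate 4.5% applies instead.
Duty = ¥33,780.12 × 4.5% = ¥1,520.11.
Line 3 (71.92, Karara, 3,712 kg, ¥456,241.92):
Base rate for 71.92 is 2.5%.
Origin Karara qualifies under the Orius–Karara agreement and 71.92 is covered: preferential rate Free applies instead.
Duty = ¥456,241.92 × 0% = ¥0.00.
Total = ¥6,866.34 + ¥1,520.11 + ¥0.00 = ¥8,386.45.

¥8,386.45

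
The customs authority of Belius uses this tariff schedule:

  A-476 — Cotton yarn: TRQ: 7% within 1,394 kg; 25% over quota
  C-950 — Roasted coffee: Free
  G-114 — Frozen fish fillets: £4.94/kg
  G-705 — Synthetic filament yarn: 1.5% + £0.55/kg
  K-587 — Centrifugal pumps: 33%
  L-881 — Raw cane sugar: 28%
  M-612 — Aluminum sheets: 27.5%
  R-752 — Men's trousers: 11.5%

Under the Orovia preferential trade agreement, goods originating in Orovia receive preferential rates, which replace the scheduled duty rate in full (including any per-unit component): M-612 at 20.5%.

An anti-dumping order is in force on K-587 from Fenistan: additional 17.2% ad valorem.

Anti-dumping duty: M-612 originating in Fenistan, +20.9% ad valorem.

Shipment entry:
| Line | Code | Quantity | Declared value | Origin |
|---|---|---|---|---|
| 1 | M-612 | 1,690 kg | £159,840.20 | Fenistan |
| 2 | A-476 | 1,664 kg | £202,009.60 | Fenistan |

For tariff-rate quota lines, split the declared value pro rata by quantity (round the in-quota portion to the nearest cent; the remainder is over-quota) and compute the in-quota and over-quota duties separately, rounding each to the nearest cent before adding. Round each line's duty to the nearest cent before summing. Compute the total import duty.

Line 1 (M-612, Fenistan, 1,690 kg, £159,840.20):
Base rate for M-612 is 27.5%.
M-612 has an FTA preferential rate, but origin Fenistan is not Orovia; base rate stands.
Additional duty on M-612 from Fenistan: +20.9%. Applied ad valorem rate: 27.5% + 20.9% = 48.4%.
Duty = £159,840.20 × 48.4% = £77,362.66.
Line 2 (A-476, Fenistan, 1,664 kg, £202,009.60):
Code A-476 is under a tariff-rate quota (threshold 1,394 kg). In-quota: 1,394 kg at 7%; over-quota: 270 kg at 25%.
Pro-rata value split: in-quota = £202,009.60 × 1,394/1,664 = £169,231.60; over-quota = £202,009.60 − £169,231.60 = £32,778.00.
In-quota duty = £169,231.60 × 7% = £11,846.21. Over-quota duty = £32,778.00 × 25% = £8,194.50.
Line duty = £11,846.21 + £8,194.50 = £20,040.71.
Total = £77,362.66 + £20,040.71 = £97,403.37.

£97,403.37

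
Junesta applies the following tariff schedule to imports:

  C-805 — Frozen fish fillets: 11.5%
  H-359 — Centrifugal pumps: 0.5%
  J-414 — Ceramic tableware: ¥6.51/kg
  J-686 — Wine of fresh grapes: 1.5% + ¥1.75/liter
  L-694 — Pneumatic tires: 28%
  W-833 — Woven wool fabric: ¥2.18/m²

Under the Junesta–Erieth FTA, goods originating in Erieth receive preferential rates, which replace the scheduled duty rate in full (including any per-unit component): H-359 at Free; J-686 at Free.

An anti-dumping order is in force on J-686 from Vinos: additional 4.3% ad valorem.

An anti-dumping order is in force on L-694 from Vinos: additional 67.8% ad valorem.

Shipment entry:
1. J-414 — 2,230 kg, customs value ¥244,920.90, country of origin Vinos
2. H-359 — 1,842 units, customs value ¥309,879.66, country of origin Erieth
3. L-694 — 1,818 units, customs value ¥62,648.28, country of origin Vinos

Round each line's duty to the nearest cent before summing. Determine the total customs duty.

¥74,534.35

Line 1 (J-414, Vinos, 2,230 kg, ¥244,920.90):
Base rate for J-414 is ¥6.51/kg.
Duty = 2,230 × ¥6.51 = ¥14,517.30.
Line 2 (H-359, Erieth, 1,842 units, ¥309,879.66):
Base rate for H-359 is 0.5%.
Origin Erieth qualifies under the Junesta–Erieth agreement and H-359 is covered: preferential rate Free applies instead.
Duty = ¥309,879.66 × 0% = ¥0.00.
Line 3 (L-694, Vinos, 1,818 units, ¥62,648.28):
Base rate for L-694 is 28%.
Additional duty on L-694 from Vinos: +67.8%. Applied ad valorem rate: 28% + 67.8% = 95.8%.
Duty = ¥62,648.28 × 95.8% = ¥60,017.05.
Total = ¥14,517.30 + ¥0.00 + ¥60,017.05 = ¥74,534.35.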